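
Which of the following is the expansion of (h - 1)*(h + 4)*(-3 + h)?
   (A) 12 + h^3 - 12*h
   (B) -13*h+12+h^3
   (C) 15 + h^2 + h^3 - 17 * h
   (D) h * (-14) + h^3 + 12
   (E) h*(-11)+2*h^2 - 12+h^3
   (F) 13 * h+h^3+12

Expanding (h - 1)*(h + 4)*(-3 + h):
= -13*h+12+h^3
B) -13*h+12+h^3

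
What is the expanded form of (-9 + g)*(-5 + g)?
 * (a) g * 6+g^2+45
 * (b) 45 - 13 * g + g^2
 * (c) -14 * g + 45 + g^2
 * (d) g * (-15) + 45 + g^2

Expanding (-9 + g)*(-5 + g):
= -14 * g + 45 + g^2
c) -14 * g + 45 + g^2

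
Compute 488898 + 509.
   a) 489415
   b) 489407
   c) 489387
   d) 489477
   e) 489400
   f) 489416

488898 + 509 = 489407
b) 489407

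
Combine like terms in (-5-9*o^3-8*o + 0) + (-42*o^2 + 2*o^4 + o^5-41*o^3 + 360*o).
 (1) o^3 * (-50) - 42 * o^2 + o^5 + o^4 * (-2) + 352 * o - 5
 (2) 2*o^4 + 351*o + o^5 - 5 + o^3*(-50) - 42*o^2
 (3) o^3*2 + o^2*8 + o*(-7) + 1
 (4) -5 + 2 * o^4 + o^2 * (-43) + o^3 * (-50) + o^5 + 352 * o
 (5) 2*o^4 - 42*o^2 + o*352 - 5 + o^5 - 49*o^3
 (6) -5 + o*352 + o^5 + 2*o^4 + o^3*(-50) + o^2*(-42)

Adding the polynomials and combining like terms:
(-5 - 9*o^3 - 8*o + 0) + (-42*o^2 + 2*o^4 + o^5 - 41*o^3 + 360*o)
= -5 + o*352 + o^5 + 2*o^4 + o^3*(-50) + o^2*(-42)
6) -5 + o*352 + o^5 + 2*o^4 + o^3*(-50) + o^2*(-42)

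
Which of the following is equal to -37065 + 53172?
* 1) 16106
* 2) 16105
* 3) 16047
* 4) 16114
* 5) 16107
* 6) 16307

-37065 + 53172 = 16107
5) 16107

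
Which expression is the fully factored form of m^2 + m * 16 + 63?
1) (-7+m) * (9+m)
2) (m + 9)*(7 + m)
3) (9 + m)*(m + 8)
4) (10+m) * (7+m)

We need to factor m^2 + m * 16 + 63.
The factored form is (m + 9)*(7 + m).
2) (m + 9)*(7 + m)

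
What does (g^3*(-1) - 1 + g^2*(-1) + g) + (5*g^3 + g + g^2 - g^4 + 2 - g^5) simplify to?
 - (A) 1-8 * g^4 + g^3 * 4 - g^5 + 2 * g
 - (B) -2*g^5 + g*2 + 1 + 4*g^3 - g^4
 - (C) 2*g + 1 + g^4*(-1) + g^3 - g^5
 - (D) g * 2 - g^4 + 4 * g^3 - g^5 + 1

Adding the polynomials and combining like terms:
(g^3*(-1) - 1 + g^2*(-1) + g) + (5*g^3 + g + g^2 - g^4 + 2 - g^5)
= g * 2 - g^4 + 4 * g^3 - g^5 + 1
D) g * 2 - g^4 + 4 * g^3 - g^5 + 1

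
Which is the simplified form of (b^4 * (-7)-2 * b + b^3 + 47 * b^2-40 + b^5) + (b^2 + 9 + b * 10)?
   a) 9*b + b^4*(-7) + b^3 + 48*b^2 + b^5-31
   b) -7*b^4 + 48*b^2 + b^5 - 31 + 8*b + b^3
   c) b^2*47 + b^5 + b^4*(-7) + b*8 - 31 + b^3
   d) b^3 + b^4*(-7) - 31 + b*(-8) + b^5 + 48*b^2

Adding the polynomials and combining like terms:
(b^4*(-7) - 2*b + b^3 + 47*b^2 - 40 + b^5) + (b^2 + 9 + b*10)
= -7*b^4 + 48*b^2 + b^5 - 31 + 8*b + b^3
b) -7*b^4 + 48*b^2 + b^5 - 31 + 8*b + b^3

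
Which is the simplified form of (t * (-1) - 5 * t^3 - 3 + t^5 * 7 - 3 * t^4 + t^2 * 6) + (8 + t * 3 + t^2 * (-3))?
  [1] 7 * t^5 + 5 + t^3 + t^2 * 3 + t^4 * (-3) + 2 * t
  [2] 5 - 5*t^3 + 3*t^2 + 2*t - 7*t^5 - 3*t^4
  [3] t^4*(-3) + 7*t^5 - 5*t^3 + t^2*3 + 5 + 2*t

Adding the polynomials and combining like terms:
(t*(-1) - 5*t^3 - 3 + t^5*7 - 3*t^4 + t^2*6) + (8 + t*3 + t^2*(-3))
= t^4*(-3) + 7*t^5 - 5*t^3 + t^2*3 + 5 + 2*t
3) t^4*(-3) + 7*t^5 - 5*t^3 + t^2*3 + 5 + 2*t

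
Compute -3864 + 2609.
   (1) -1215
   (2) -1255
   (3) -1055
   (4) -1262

-3864 + 2609 = -1255
2) -1255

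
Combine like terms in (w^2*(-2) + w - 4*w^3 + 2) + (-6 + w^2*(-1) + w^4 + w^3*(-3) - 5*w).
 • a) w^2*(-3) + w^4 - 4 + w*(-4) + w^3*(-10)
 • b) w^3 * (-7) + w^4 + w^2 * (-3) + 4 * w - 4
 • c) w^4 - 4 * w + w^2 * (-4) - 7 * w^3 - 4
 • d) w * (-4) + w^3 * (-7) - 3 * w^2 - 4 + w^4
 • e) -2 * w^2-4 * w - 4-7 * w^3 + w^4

Adding the polynomials and combining like terms:
(w^2*(-2) + w - 4*w^3 + 2) + (-6 + w^2*(-1) + w^4 + w^3*(-3) - 5*w)
= w * (-4) + w^3 * (-7) - 3 * w^2 - 4 + w^4
d) w * (-4) + w^3 * (-7) - 3 * w^2 - 4 + w^4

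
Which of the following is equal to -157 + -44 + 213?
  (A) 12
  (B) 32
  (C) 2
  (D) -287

First: -157 + -44 = -201
Then: -201 + 213 = 12
A) 12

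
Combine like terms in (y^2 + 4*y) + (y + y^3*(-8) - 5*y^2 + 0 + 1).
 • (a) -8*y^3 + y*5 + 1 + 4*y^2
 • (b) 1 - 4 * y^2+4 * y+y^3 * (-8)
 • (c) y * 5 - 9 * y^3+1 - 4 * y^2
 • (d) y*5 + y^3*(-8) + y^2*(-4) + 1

Adding the polynomials and combining like terms:
(y^2 + 4*y) + (y + y^3*(-8) - 5*y^2 + 0 + 1)
= y*5 + y^3*(-8) + y^2*(-4) + 1
d) y*5 + y^3*(-8) + y^2*(-4) + 1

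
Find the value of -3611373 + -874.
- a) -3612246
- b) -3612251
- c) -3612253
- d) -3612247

-3611373 + -874 = -3612247
d) -3612247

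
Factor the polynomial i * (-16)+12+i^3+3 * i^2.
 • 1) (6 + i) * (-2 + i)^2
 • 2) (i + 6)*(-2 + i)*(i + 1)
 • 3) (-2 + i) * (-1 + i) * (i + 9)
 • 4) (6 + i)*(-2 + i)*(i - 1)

We need to factor i * (-16)+12+i^3+3 * i^2.
The factored form is (6 + i)*(-2 + i)*(i - 1).
4) (6 + i)*(-2 + i)*(i - 1)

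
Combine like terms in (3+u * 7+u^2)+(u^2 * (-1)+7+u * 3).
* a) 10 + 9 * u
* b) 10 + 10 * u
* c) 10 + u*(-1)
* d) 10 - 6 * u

Adding the polynomials and combining like terms:
(3 + u*7 + u^2) + (u^2*(-1) + 7 + u*3)
= 10 + 10 * u
b) 10 + 10 * u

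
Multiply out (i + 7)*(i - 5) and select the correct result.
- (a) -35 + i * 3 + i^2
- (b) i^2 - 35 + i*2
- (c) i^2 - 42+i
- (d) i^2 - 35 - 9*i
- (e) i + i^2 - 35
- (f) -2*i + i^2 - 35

Expanding (i + 7)*(i - 5):
= i^2 - 35 + i*2
b) i^2 - 35 + i*2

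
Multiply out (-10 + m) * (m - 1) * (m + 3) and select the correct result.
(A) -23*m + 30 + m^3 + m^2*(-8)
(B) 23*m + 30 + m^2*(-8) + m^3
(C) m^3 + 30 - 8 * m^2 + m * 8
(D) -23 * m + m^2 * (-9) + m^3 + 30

Expanding (-10 + m) * (m - 1) * (m + 3):
= -23*m + 30 + m^3 + m^2*(-8)
A) -23*m + 30 + m^3 + m^2*(-8)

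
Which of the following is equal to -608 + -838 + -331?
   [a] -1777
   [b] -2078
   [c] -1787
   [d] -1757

First: -608 + -838 = -1446
Then: -1446 + -331 = -1777
a) -1777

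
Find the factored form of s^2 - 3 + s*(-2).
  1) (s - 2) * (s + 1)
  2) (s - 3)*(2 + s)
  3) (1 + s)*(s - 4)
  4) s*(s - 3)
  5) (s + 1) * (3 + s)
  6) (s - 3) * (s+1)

We need to factor s^2 - 3 + s*(-2).
The factored form is (s - 3) * (s+1).
6) (s - 3) * (s+1)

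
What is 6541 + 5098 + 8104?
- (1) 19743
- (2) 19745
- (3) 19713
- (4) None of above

First: 6541 + 5098 = 11639
Then: 11639 + 8104 = 19743
1) 19743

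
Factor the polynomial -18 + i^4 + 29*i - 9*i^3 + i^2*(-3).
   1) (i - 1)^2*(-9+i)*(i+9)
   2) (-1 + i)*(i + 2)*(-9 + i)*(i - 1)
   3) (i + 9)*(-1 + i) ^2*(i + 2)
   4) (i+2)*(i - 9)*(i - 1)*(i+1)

We need to factor -18 + i^4 + 29*i - 9*i^3 + i^2*(-3).
The factored form is (-1 + i)*(i + 2)*(-9 + i)*(i - 1).
2) (-1 + i)*(i + 2)*(-9 + i)*(i - 1)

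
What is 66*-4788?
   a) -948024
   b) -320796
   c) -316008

66 * -4788 = -316008
c) -316008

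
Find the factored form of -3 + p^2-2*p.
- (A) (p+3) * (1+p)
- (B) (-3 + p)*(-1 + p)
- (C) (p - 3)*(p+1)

We need to factor -3 + p^2-2*p.
The factored form is (p - 3)*(p+1).
C) (p - 3)*(p+1)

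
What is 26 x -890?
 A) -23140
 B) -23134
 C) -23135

26 * -890 = -23140
A) -23140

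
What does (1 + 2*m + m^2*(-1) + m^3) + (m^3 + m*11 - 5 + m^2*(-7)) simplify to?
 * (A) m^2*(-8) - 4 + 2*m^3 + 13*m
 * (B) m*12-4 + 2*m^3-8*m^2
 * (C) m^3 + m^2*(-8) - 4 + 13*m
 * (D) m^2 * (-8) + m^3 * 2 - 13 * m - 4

Adding the polynomials and combining like terms:
(1 + 2*m + m^2*(-1) + m^3) + (m^3 + m*11 - 5 + m^2*(-7))
= m^2*(-8) - 4 + 2*m^3 + 13*m
A) m^2*(-8) - 4 + 2*m^3 + 13*m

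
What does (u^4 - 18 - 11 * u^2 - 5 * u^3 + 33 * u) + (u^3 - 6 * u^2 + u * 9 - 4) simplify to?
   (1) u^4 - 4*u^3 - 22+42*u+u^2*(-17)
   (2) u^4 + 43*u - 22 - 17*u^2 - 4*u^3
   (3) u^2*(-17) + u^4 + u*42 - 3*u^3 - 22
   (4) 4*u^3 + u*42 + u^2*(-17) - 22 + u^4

Adding the polynomials and combining like terms:
(u^4 - 18 - 11*u^2 - 5*u^3 + 33*u) + (u^3 - 6*u^2 + u*9 - 4)
= u^4 - 4*u^3 - 22+42*u+u^2*(-17)
1) u^4 - 4*u^3 - 22+42*u+u^2*(-17)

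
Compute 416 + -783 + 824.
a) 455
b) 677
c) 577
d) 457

First: 416 + -783 = -367
Then: -367 + 824 = 457
d) 457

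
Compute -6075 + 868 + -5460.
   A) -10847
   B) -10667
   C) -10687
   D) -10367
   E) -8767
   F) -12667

First: -6075 + 868 = -5207
Then: -5207 + -5460 = -10667
B) -10667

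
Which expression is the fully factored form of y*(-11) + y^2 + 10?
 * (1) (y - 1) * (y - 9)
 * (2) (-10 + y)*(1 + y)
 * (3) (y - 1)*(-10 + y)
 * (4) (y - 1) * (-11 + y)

We need to factor y*(-11) + y^2 + 10.
The factored form is (y - 1)*(-10 + y).
3) (y - 1)*(-10 + y)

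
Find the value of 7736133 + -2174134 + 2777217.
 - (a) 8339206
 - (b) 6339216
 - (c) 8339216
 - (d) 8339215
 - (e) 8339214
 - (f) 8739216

First: 7736133 + -2174134 = 5561999
Then: 5561999 + 2777217 = 8339216
c) 8339216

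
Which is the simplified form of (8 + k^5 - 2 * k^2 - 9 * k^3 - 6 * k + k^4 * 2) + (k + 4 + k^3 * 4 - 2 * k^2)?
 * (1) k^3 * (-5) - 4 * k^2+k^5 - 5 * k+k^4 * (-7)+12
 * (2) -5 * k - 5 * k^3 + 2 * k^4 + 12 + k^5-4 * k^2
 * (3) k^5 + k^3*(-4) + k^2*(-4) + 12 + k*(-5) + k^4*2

Adding the polynomials and combining like terms:
(8 + k^5 - 2*k^2 - 9*k^3 - 6*k + k^4*2) + (k + 4 + k^3*4 - 2*k^2)
= -5 * k - 5 * k^3 + 2 * k^4 + 12 + k^5-4 * k^2
2) -5 * k - 5 * k^3 + 2 * k^4 + 12 + k^5-4 * k^2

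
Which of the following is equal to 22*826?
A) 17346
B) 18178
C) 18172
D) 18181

22 * 826 = 18172
C) 18172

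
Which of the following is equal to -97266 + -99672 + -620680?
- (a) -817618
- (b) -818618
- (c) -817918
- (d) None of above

First: -97266 + -99672 = -196938
Then: -196938 + -620680 = -817618
a) -817618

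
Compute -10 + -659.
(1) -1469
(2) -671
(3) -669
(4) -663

-10 + -659 = -669
3) -669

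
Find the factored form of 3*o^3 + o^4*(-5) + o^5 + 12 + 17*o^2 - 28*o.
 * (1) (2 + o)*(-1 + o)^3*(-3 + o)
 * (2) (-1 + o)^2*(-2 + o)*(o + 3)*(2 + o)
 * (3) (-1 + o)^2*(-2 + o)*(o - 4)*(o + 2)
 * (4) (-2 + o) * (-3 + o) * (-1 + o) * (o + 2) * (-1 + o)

We need to factor 3*o^3 + o^4*(-5) + o^5 + 12 + 17*o^2 - 28*o.
The factored form is (-2 + o) * (-3 + o) * (-1 + o) * (o + 2) * (-1 + o).
4) (-2 + o) * (-3 + o) * (-1 + o) * (o + 2) * (-1 + o)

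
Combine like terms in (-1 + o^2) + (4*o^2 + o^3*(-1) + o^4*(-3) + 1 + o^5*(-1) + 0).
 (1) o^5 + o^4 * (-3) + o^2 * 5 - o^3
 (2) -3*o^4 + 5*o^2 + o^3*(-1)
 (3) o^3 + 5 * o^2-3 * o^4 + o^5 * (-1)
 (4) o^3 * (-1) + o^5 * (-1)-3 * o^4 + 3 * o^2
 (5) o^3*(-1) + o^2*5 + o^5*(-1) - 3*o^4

Adding the polynomials and combining like terms:
(-1 + o^2) + (4*o^2 + o^3*(-1) + o^4*(-3) + 1 + o^5*(-1) + 0)
= o^3*(-1) + o^2*5 + o^5*(-1) - 3*o^4
5) o^3*(-1) + o^2*5 + o^5*(-1) - 3*o^4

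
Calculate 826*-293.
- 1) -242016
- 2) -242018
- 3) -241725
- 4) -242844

826 * -293 = -242018
2) -242018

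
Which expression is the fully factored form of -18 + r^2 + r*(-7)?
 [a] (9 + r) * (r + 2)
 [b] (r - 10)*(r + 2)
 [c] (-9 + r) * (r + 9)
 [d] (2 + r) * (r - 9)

We need to factor -18 + r^2 + r*(-7).
The factored form is (2 + r) * (r - 9).
d) (2 + r) * (r - 9)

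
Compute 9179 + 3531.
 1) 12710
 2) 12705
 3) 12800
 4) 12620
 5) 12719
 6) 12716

9179 + 3531 = 12710
1) 12710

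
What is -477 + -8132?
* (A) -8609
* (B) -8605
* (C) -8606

-477 + -8132 = -8609
A) -8609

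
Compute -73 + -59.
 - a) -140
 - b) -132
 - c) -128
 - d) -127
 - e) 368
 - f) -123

-73 + -59 = -132
b) -132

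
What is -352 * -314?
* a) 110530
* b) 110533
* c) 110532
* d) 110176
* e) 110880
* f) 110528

-352 * -314 = 110528
f) 110528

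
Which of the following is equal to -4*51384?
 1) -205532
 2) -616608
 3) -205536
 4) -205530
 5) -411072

-4 * 51384 = -205536
3) -205536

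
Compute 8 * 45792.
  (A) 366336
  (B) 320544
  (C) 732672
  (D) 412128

8 * 45792 = 366336
A) 366336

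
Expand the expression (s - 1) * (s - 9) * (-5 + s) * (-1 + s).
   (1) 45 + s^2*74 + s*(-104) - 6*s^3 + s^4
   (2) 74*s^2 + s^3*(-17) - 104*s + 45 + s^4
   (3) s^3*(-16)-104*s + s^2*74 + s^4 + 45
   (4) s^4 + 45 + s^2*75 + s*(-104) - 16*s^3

Expanding (s - 1) * (s - 9) * (-5 + s) * (-1 + s):
= s^3*(-16)-104*s + s^2*74 + s^4 + 45
3) s^3*(-16)-104*s + s^2*74 + s^4 + 45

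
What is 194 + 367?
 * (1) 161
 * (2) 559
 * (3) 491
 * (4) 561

194 + 367 = 561
4) 561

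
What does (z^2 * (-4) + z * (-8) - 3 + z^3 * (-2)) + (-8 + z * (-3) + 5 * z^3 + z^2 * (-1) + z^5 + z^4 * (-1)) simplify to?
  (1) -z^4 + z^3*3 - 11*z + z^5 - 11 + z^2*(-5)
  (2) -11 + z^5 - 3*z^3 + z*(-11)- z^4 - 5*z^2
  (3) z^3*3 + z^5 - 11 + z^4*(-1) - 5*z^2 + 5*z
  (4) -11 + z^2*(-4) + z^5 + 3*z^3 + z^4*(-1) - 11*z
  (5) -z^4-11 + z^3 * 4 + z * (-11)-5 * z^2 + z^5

Adding the polynomials and combining like terms:
(z^2*(-4) + z*(-8) - 3 + z^3*(-2)) + (-8 + z*(-3) + 5*z^3 + z^2*(-1) + z^5 + z^4*(-1))
= -z^4 + z^3*3 - 11*z + z^5 - 11 + z^2*(-5)
1) -z^4 + z^3*3 - 11*z + z^5 - 11 + z^2*(-5)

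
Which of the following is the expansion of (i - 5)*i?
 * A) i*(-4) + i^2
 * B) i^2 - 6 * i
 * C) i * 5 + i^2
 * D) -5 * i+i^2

Expanding (i - 5)*i:
= -5 * i+i^2
D) -5 * i+i^2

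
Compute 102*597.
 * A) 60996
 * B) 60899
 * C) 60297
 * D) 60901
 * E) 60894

102 * 597 = 60894
E) 60894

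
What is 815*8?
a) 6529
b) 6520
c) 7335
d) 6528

815 * 8 = 6520
b) 6520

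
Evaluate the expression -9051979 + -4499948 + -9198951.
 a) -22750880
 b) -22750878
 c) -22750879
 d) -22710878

First: -9051979 + -4499948 = -13551927
Then: -13551927 + -9198951 = -22750878
b) -22750878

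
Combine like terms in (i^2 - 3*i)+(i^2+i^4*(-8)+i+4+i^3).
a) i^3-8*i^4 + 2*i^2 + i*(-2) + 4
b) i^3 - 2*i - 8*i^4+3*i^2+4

Adding the polynomials and combining like terms:
(i^2 - 3*i) + (i^2 + i^4*(-8) + i + 4 + i^3)
= i^3-8*i^4 + 2*i^2 + i*(-2) + 4
a) i^3-8*i^4 + 2*i^2 + i*(-2) + 4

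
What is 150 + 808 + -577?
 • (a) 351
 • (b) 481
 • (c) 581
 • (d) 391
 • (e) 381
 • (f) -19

First: 150 + 808 = 958
Then: 958 + -577 = 381
e) 381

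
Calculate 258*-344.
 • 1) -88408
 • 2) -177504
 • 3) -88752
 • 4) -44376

258 * -344 = -88752
3) -88752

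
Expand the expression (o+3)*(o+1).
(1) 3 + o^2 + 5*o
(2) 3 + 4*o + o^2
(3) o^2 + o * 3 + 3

Expanding (o+3)*(o+1):
= 3 + 4*o + o^2
2) 3 + 4*o + o^2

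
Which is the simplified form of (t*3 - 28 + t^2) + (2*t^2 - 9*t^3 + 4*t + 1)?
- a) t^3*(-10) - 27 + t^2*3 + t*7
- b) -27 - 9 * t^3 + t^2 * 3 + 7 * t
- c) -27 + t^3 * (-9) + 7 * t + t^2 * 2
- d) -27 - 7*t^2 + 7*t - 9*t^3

Adding the polynomials and combining like terms:
(t*3 - 28 + t^2) + (2*t^2 - 9*t^3 + 4*t + 1)
= -27 - 9 * t^3 + t^2 * 3 + 7 * t
b) -27 - 9 * t^3 + t^2 * 3 + 7 * t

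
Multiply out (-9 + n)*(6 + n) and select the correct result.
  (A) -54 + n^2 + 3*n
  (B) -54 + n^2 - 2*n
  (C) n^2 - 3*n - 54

Expanding (-9 + n)*(6 + n):
= n^2 - 3*n - 54
C) n^2 - 3*n - 54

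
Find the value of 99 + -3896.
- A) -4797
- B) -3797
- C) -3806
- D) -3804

99 + -3896 = -3797
B) -3797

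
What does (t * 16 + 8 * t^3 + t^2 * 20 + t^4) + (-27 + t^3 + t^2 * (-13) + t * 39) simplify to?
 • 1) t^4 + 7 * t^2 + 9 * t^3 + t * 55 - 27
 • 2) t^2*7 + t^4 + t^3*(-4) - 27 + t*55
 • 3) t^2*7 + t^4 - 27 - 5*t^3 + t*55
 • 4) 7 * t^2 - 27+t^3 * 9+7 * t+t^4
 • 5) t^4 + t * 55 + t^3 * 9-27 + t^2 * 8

Adding the polynomials and combining like terms:
(t*16 + 8*t^3 + t^2*20 + t^4) + (-27 + t^3 + t^2*(-13) + t*39)
= t^4 + 7 * t^2 + 9 * t^3 + t * 55 - 27
1) t^4 + 7 * t^2 + 9 * t^3 + t * 55 - 27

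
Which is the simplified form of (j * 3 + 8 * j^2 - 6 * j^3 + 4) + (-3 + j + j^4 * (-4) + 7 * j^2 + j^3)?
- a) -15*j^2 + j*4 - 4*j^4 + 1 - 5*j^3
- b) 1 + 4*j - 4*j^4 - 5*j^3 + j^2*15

Adding the polynomials and combining like terms:
(j*3 + 8*j^2 - 6*j^3 + 4) + (-3 + j + j^4*(-4) + 7*j^2 + j^3)
= 1 + 4*j - 4*j^4 - 5*j^3 + j^2*15
b) 1 + 4*j - 4*j^4 - 5*j^3 + j^2*15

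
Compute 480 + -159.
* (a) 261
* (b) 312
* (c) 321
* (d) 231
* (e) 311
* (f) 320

480 + -159 = 321
c) 321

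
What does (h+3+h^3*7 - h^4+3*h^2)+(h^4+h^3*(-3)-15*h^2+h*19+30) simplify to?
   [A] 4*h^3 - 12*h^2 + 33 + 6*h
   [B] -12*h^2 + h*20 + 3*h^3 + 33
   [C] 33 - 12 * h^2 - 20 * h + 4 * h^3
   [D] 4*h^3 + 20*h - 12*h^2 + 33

Adding the polynomials and combining like terms:
(h + 3 + h^3*7 - h^4 + 3*h^2) + (h^4 + h^3*(-3) - 15*h^2 + h*19 + 30)
= 4*h^3 + 20*h - 12*h^2 + 33
D) 4*h^3 + 20*h - 12*h^2 + 33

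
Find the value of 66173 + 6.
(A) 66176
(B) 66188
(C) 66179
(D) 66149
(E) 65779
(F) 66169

66173 + 6 = 66179
C) 66179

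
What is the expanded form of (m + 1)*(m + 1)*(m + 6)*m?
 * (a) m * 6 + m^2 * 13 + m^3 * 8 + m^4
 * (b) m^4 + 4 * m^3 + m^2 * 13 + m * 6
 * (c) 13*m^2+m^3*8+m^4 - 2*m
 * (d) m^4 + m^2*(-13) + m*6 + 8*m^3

Expanding (m + 1)*(m + 1)*(m + 6)*m:
= m * 6 + m^2 * 13 + m^3 * 8 + m^4
a) m * 6 + m^2 * 13 + m^3 * 8 + m^4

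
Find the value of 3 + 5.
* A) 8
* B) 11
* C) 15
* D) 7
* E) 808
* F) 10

3 + 5 = 8
A) 8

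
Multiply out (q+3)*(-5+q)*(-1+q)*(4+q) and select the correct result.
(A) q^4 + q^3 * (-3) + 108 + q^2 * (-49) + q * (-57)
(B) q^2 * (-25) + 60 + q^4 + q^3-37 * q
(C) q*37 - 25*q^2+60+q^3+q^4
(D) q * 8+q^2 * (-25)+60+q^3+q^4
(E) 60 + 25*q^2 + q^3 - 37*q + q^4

Expanding (q+3)*(-5+q)*(-1+q)*(4+q):
= q^2 * (-25) + 60 + q^4 + q^3-37 * q
B) q^2 * (-25) + 60 + q^4 + q^3-37 * q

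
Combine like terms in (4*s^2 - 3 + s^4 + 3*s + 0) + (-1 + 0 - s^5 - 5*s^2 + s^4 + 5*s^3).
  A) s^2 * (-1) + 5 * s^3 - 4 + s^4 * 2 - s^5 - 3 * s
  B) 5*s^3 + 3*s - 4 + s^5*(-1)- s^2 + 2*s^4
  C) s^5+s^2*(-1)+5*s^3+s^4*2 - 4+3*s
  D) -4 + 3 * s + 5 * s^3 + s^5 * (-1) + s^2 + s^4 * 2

Adding the polynomials and combining like terms:
(4*s^2 - 3 + s^4 + 3*s + 0) + (-1 + 0 - s^5 - 5*s^2 + s^4 + 5*s^3)
= 5*s^3 + 3*s - 4 + s^5*(-1)- s^2 + 2*s^4
B) 5*s^3 + 3*s - 4 + s^5*(-1)- s^2 + 2*s^4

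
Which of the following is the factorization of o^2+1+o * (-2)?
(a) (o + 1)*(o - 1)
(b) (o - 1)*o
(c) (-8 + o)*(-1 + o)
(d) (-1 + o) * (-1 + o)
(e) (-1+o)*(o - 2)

We need to factor o^2+1+o * (-2).
The factored form is (-1 + o) * (-1 + o).
d) (-1 + o) * (-1 + o)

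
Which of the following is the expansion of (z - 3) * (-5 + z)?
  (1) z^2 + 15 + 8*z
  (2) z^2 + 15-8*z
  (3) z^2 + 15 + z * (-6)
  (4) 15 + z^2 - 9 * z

Expanding (z - 3) * (-5 + z):
= z^2 + 15-8*z
2) z^2 + 15-8*z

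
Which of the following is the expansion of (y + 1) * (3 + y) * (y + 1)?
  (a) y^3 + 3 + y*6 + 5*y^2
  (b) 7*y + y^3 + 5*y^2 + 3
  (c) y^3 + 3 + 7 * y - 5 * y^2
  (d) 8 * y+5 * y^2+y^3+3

Expanding (y + 1) * (3 + y) * (y + 1):
= 7*y + y^3 + 5*y^2 + 3
b) 7*y + y^3 + 5*y^2 + 3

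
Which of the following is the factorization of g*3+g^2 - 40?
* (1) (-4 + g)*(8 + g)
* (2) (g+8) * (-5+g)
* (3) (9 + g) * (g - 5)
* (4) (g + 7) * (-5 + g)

We need to factor g*3+g^2 - 40.
The factored form is (g+8) * (-5+g).
2) (g+8) * (-5+g)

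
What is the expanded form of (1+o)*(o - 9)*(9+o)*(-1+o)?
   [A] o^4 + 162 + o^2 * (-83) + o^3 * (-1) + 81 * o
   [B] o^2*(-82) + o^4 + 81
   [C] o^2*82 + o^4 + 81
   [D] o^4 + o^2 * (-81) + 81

Expanding (1+o)*(o - 9)*(9+o)*(-1+o):
= o^2*(-82) + o^4 + 81
B) o^2*(-82) + o^4 + 81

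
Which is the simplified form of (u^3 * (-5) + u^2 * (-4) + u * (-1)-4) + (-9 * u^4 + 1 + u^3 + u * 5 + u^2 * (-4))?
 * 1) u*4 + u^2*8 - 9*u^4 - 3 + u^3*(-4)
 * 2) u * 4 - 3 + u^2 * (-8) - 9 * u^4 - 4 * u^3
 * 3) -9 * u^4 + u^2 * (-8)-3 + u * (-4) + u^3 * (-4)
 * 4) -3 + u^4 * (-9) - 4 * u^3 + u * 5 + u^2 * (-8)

Adding the polynomials and combining like terms:
(u^3*(-5) + u^2*(-4) + u*(-1) - 4) + (-9*u^4 + 1 + u^3 + u*5 + u^2*(-4))
= u * 4 - 3 + u^2 * (-8) - 9 * u^4 - 4 * u^3
2) u * 4 - 3 + u^2 * (-8) - 9 * u^4 - 4 * u^3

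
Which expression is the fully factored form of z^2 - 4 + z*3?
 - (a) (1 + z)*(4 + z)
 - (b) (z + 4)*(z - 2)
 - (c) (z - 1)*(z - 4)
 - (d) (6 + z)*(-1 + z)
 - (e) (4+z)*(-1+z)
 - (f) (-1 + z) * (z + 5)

We need to factor z^2 - 4 + z*3.
The factored form is (4+z)*(-1+z).
e) (4+z)*(-1+z)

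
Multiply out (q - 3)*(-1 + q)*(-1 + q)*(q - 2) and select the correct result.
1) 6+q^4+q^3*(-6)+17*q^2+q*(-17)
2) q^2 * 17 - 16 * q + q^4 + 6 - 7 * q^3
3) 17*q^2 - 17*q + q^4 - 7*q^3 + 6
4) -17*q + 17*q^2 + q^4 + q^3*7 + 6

Expanding (q - 3)*(-1 + q)*(-1 + q)*(q - 2):
= 17*q^2 - 17*q + q^4 - 7*q^3 + 6
3) 17*q^2 - 17*q + q^4 - 7*q^3 + 6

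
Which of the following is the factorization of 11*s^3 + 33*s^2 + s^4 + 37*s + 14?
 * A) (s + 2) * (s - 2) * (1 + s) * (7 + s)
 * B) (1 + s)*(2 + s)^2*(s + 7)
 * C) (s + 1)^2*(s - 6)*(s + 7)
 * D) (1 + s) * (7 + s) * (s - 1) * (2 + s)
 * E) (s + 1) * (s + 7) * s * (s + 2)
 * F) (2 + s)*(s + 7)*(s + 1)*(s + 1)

We need to factor 11*s^3 + 33*s^2 + s^4 + 37*s + 14.
The factored form is (2 + s)*(s + 7)*(s + 1)*(s + 1).
F) (2 + s)*(s + 7)*(s + 1)*(s + 1)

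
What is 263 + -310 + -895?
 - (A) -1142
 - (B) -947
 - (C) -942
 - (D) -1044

First: 263 + -310 = -47
Then: -47 + -895 = -942
C) -942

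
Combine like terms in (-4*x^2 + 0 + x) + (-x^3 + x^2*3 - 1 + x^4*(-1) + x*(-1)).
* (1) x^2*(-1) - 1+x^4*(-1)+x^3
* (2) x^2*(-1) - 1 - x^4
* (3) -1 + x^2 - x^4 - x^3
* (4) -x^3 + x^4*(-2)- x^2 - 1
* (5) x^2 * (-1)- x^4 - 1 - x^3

Adding the polynomials and combining like terms:
(-4*x^2 + 0 + x) + (-x^3 + x^2*3 - 1 + x^4*(-1) + x*(-1))
= x^2 * (-1)- x^4 - 1 - x^3
5) x^2 * (-1)- x^4 - 1 - x^3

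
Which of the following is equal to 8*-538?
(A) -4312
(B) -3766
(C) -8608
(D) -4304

8 * -538 = -4304
D) -4304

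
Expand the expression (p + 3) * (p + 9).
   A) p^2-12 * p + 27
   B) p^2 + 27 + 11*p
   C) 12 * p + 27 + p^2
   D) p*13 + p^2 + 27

Expanding (p + 3) * (p + 9):
= 12 * p + 27 + p^2
C) 12 * p + 27 + p^2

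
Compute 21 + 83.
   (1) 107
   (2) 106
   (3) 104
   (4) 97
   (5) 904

21 + 83 = 104
3) 104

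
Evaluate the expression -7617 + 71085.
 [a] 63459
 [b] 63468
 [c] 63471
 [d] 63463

-7617 + 71085 = 63468
b) 63468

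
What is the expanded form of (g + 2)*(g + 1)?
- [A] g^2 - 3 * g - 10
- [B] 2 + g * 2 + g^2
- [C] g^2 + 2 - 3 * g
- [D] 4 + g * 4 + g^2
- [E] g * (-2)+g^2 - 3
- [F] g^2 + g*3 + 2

Expanding (g + 2)*(g + 1):
= g^2 + g*3 + 2
F) g^2 + g*3 + 2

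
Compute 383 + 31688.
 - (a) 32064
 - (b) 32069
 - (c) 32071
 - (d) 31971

383 + 31688 = 32071
c) 32071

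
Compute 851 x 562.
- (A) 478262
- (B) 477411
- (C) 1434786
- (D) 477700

851 * 562 = 478262
A) 478262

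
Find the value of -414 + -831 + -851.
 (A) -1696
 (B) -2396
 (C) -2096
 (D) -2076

First: -414 + -831 = -1245
Then: -1245 + -851 = -2096
C) -2096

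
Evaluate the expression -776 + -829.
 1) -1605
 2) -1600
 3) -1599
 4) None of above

-776 + -829 = -1605
1) -1605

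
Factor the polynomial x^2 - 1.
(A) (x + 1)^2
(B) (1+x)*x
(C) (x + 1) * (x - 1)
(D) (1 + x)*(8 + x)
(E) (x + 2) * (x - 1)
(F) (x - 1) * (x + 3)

We need to factor x^2 - 1.
The factored form is (x + 1) * (x - 1).
C) (x + 1) * (x - 1)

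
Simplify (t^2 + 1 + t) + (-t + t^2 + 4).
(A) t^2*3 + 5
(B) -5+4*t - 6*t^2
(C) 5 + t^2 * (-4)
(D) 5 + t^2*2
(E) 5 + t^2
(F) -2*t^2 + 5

Adding the polynomials and combining like terms:
(t^2 + 1 + t) + (-t + t^2 + 4)
= 5 + t^2*2
D) 5 + t^2*2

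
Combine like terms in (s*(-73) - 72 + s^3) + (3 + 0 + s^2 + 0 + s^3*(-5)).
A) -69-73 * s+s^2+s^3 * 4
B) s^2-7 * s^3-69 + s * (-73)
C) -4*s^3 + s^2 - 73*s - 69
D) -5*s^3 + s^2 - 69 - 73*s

Adding the polynomials and combining like terms:
(s*(-73) - 72 + s^3) + (3 + 0 + s^2 + 0 + s^3*(-5))
= -4*s^3 + s^2 - 73*s - 69
C) -4*s^3 + s^2 - 73*s - 69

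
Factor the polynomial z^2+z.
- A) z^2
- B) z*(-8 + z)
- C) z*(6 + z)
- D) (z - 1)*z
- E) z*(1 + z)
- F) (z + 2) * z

We need to factor z^2+z.
The factored form is z*(1 + z).
E) z*(1 + z)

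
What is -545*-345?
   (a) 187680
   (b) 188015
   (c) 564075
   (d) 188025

-545 * -345 = 188025
d) 188025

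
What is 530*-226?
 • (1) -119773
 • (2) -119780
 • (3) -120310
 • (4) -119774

530 * -226 = -119780
2) -119780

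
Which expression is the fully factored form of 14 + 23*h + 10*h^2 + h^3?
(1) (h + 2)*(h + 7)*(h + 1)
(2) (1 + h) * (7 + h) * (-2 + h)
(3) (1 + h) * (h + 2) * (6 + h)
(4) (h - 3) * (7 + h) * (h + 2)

We need to factor 14 + 23*h + 10*h^2 + h^3.
The factored form is (h + 2)*(h + 7)*(h + 1).
1) (h + 2)*(h + 7)*(h + 1)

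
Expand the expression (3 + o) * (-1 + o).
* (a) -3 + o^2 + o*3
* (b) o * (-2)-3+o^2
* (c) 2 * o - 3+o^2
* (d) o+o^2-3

Expanding (3 + o) * (-1 + o):
= 2 * o - 3+o^2
c) 2 * o - 3+o^2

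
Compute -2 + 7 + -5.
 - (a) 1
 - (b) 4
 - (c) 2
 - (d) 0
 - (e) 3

First: -2 + 7 = 5
Then: 5 + -5 = 0
d) 0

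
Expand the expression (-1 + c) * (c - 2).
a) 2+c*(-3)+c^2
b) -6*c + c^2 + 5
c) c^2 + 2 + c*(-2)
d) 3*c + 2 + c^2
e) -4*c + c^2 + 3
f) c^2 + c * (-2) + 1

Expanding (-1 + c) * (c - 2):
= 2+c*(-3)+c^2
a) 2+c*(-3)+c^2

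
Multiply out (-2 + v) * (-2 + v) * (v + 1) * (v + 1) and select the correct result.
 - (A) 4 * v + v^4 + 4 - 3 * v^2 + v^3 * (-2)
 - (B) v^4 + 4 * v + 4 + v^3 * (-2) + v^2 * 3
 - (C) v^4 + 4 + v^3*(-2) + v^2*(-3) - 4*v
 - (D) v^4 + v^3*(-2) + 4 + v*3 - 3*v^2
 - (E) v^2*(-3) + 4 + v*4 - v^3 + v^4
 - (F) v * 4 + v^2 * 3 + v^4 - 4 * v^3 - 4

Expanding (-2 + v) * (-2 + v) * (v + 1) * (v + 1):
= 4 * v + v^4 + 4 - 3 * v^2 + v^3 * (-2)
A) 4 * v + v^4 + 4 - 3 * v^2 + v^3 * (-2)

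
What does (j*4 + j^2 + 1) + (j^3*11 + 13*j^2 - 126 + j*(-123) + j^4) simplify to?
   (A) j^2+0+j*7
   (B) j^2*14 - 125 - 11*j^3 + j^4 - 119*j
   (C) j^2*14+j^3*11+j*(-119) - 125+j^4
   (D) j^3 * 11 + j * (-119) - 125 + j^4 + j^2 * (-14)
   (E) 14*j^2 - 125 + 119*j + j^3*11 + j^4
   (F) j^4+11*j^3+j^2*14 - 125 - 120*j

Adding the polynomials and combining like terms:
(j*4 + j^2 + 1) + (j^3*11 + 13*j^2 - 126 + j*(-123) + j^4)
= j^2*14+j^3*11+j*(-119) - 125+j^4
C) j^2*14+j^3*11+j*(-119) - 125+j^4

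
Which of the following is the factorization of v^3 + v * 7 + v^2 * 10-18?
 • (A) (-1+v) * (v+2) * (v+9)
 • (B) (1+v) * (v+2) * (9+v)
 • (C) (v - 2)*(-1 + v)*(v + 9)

We need to factor v^3 + v * 7 + v^2 * 10-18.
The factored form is (-1+v) * (v+2) * (v+9).
A) (-1+v) * (v+2) * (v+9)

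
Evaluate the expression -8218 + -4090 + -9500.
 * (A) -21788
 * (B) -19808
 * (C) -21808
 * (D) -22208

First: -8218 + -4090 = -12308
Then: -12308 + -9500 = -21808
C) -21808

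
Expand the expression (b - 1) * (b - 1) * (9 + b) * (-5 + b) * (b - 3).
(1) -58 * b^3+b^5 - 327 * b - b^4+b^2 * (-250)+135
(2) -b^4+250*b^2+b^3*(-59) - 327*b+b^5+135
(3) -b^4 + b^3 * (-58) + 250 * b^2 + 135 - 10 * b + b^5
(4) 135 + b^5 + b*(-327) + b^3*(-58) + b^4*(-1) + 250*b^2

Expanding (b - 1) * (b - 1) * (9 + b) * (-5 + b) * (b - 3):
= 135 + b^5 + b*(-327) + b^3*(-58) + b^4*(-1) + 250*b^2
4) 135 + b^5 + b*(-327) + b^3*(-58) + b^4*(-1) + 250*b^2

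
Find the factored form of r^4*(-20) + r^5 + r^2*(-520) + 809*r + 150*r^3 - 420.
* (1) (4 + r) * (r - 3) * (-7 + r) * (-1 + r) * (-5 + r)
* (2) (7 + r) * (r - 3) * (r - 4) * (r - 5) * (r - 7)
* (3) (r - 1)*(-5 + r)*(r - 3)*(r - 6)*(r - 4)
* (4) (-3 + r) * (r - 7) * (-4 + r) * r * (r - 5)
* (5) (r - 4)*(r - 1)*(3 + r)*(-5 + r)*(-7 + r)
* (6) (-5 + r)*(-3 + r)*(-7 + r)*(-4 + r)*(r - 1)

We need to factor r^4*(-20) + r^5 + r^2*(-520) + 809*r + 150*r^3 - 420.
The factored form is (-5 + r)*(-3 + r)*(-7 + r)*(-4 + r)*(r - 1).
6) (-5 + r)*(-3 + r)*(-7 + r)*(-4 + r)*(r - 1)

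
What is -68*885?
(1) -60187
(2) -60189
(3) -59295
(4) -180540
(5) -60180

-68 * 885 = -60180
5) -60180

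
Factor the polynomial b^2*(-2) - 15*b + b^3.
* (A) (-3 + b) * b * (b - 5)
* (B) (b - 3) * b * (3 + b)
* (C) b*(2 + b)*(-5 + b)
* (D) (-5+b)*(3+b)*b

We need to factor b^2*(-2) - 15*b + b^3.
The factored form is (-5+b)*(3+b)*b.
D) (-5+b)*(3+b)*b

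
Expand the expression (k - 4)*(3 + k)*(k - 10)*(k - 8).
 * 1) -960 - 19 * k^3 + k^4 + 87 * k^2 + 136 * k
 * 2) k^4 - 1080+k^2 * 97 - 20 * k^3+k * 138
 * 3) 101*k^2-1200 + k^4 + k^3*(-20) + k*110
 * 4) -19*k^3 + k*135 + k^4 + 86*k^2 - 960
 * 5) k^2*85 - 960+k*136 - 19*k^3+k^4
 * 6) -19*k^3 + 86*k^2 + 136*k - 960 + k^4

Expanding (k - 4)*(3 + k)*(k - 10)*(k - 8):
= -19*k^3 + 86*k^2 + 136*k - 960 + k^4
6) -19*k^3 + 86*k^2 + 136*k - 960 + k^4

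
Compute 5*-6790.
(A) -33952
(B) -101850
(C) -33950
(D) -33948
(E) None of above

5 * -6790 = -33950
C) -33950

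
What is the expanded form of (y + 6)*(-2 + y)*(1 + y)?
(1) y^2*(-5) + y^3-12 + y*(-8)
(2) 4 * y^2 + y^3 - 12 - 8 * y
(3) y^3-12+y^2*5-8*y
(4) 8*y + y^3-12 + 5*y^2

Expanding (y + 6)*(-2 + y)*(1 + y):
= y^3-12+y^2*5-8*y
3) y^3-12+y^2*5-8*y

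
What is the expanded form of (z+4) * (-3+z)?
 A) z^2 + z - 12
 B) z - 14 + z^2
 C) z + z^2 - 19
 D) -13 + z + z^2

Expanding (z+4) * (-3+z):
= z^2 + z - 12
A) z^2 + z - 12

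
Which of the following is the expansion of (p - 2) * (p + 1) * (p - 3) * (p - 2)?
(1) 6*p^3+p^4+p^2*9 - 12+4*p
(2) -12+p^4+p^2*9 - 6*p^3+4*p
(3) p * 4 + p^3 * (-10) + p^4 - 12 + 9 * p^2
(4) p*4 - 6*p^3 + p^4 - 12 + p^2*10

Expanding (p - 2) * (p + 1) * (p - 3) * (p - 2):
= -12+p^4+p^2*9 - 6*p^3+4*p
2) -12+p^4+p^2*9 - 6*p^3+4*p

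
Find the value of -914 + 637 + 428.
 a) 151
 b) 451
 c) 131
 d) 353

First: -914 + 637 = -277
Then: -277 + 428 = 151
a) 151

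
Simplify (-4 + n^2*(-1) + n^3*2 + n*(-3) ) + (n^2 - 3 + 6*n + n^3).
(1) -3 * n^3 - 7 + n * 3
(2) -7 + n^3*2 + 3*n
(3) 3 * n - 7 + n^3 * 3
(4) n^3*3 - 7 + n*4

Adding the polynomials and combining like terms:
(-4 + n^2*(-1) + n^3*2 + n*(-3)) + (n^2 - 3 + 6*n + n^3)
= 3 * n - 7 + n^3 * 3
3) 3 * n - 7 + n^3 * 3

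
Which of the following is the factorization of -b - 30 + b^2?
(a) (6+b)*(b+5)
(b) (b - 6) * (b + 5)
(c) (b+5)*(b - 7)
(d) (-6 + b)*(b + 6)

We need to factor -b - 30 + b^2.
The factored form is (b - 6) * (b + 5).
b) (b - 6) * (b + 5)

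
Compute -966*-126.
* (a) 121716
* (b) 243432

-966 * -126 = 121716
a) 121716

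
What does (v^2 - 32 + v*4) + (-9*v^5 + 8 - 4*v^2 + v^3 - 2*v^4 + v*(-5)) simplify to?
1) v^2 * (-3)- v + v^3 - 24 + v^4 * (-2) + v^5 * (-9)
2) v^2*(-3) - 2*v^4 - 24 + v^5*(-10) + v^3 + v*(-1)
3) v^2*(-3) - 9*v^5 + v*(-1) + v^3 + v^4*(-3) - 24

Adding the polynomials and combining like terms:
(v^2 - 32 + v*4) + (-9*v^5 + 8 - 4*v^2 + v^3 - 2*v^4 + v*(-5))
= v^2 * (-3)- v + v^3 - 24 + v^4 * (-2) + v^5 * (-9)
1) v^2 * (-3)- v + v^3 - 24 + v^4 * (-2) + v^5 * (-9)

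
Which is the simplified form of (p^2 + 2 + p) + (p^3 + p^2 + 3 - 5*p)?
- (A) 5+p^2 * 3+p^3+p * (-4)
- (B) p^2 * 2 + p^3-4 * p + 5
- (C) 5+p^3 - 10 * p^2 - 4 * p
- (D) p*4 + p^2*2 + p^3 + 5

Adding the polynomials and combining like terms:
(p^2 + 2 + p) + (p^3 + p^2 + 3 - 5*p)
= p^2 * 2 + p^3-4 * p + 5
B) p^2 * 2 + p^3-4 * p + 5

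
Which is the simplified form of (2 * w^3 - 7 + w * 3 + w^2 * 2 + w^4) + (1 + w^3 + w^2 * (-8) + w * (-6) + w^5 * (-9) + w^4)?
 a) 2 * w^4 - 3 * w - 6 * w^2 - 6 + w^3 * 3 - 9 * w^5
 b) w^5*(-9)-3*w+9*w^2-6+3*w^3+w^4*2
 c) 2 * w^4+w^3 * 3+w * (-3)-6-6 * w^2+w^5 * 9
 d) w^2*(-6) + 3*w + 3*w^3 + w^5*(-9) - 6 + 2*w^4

Adding the polynomials and combining like terms:
(2*w^3 - 7 + w*3 + w^2*2 + w^4) + (1 + w^3 + w^2*(-8) + w*(-6) + w^5*(-9) + w^4)
= 2 * w^4 - 3 * w - 6 * w^2 - 6 + w^3 * 3 - 9 * w^5
a) 2 * w^4 - 3 * w - 6 * w^2 - 6 + w^3 * 3 - 9 * w^5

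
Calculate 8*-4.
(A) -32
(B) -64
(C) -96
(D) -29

8 * -4 = -32
A) -32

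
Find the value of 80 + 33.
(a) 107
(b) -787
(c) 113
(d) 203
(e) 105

80 + 33 = 113
c) 113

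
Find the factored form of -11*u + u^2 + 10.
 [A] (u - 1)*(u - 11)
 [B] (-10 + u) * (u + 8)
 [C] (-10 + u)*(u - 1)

We need to factor -11*u + u^2 + 10.
The factored form is (-10 + u)*(u - 1).
C) (-10 + u)*(u - 1)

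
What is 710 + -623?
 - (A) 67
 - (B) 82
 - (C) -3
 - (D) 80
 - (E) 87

710 + -623 = 87
E) 87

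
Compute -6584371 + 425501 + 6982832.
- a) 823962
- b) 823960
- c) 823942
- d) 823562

First: -6584371 + 425501 = -6158870
Then: -6158870 + 6982832 = 823962
a) 823962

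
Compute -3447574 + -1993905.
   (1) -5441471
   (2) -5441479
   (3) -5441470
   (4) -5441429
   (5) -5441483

-3447574 + -1993905 = -5441479
2) -5441479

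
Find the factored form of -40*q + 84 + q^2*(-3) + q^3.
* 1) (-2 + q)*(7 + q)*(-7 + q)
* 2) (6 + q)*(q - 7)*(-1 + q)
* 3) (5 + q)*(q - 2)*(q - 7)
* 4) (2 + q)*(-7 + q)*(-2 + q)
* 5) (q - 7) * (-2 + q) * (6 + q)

We need to factor -40*q + 84 + q^2*(-3) + q^3.
The factored form is (q - 7) * (-2 + q) * (6 + q).
5) (q - 7) * (-2 + q) * (6 + q)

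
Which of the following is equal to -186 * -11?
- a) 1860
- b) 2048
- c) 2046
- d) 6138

-186 * -11 = 2046
c) 2046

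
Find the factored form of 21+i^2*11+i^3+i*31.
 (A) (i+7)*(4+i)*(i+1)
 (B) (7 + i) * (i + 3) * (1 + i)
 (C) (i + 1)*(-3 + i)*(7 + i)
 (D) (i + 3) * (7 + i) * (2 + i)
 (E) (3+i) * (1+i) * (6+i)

We need to factor 21+i^2*11+i^3+i*31.
The factored form is (7 + i) * (i + 3) * (1 + i).
B) (7 + i) * (i + 3) * (1 + i)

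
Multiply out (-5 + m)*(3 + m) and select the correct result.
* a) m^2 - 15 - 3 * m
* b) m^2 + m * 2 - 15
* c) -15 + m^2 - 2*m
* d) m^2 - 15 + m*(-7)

Expanding (-5 + m)*(3 + m):
= -15 + m^2 - 2*m
c) -15 + m^2 - 2*m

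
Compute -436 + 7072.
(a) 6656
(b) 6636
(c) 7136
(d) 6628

-436 + 7072 = 6636
b) 6636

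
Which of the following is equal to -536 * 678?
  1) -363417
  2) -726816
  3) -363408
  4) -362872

-536 * 678 = -363408
3) -363408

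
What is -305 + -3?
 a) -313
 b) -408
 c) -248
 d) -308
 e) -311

-305 + -3 = -308
d) -308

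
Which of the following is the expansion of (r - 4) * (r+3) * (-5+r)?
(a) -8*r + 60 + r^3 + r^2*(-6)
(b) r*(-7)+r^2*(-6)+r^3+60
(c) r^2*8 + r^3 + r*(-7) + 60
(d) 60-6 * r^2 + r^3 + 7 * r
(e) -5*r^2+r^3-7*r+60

Expanding (r - 4) * (r+3) * (-5+r):
= r*(-7)+r^2*(-6)+r^3+60
b) r*(-7)+r^2*(-6)+r^3+60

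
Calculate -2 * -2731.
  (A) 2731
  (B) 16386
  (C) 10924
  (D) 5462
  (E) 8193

-2 * -2731 = 5462
D) 5462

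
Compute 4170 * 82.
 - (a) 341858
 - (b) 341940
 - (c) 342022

4170 * 82 = 341940
b) 341940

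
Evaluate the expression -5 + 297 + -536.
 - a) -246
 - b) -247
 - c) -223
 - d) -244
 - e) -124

First: -5 + 297 = 292
Then: 292 + -536 = -244
d) -244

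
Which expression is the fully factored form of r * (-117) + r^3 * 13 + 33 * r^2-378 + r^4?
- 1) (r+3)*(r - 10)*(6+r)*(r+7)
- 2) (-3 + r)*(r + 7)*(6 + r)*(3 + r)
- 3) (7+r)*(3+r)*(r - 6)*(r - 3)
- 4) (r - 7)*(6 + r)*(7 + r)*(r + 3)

We need to factor r * (-117) + r^3 * 13 + 33 * r^2-378 + r^4.
The factored form is (-3 + r)*(r + 7)*(6 + r)*(3 + r).
2) (-3 + r)*(r + 7)*(6 + r)*(3 + r)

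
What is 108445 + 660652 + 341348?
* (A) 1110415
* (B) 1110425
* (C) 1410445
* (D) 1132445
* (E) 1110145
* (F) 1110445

First: 108445 + 660652 = 769097
Then: 769097 + 341348 = 1110445
F) 1110445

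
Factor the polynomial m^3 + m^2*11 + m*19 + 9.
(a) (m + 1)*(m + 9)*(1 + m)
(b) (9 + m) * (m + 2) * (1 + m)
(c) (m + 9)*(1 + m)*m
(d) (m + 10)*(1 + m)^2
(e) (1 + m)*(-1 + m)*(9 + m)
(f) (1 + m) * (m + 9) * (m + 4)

We need to factor m^3 + m^2*11 + m*19 + 9.
The factored form is (m + 1)*(m + 9)*(1 + m).
a) (m + 1)*(m + 9)*(1 + m)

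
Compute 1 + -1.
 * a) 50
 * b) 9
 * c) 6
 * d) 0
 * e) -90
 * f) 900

1 + -1 = 0
d) 0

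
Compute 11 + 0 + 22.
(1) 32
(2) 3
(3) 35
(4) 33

First: 11 + 0 = 11
Then: 11 + 22 = 33
4) 33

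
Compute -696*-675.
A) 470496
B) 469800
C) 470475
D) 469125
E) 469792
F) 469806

-696 * -675 = 469800
B) 469800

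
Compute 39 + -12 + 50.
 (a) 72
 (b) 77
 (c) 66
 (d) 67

First: 39 + -12 = 27
Then: 27 + 50 = 77
b) 77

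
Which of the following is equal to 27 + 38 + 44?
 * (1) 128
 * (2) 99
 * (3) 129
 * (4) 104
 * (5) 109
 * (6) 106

First: 27 + 38 = 65
Then: 65 + 44 = 109
5) 109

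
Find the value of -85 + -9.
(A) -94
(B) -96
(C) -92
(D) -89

-85 + -9 = -94
A) -94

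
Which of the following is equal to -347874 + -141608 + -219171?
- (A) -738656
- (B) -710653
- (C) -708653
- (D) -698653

First: -347874 + -141608 = -489482
Then: -489482 + -219171 = -708653
C) -708653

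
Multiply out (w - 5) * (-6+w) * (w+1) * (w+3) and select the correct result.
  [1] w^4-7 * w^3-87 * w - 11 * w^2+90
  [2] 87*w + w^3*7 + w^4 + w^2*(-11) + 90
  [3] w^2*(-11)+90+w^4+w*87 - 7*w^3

Expanding (w - 5) * (-6+w) * (w+1) * (w+3):
= w^2*(-11)+90+w^4+w*87 - 7*w^3
3) w^2*(-11)+90+w^4+w*87 - 7*w^3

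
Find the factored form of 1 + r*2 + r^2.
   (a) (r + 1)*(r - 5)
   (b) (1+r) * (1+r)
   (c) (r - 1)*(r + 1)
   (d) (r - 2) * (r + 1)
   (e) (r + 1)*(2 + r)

We need to factor 1 + r*2 + r^2.
The factored form is (1+r) * (1+r).
b) (1+r) * (1+r)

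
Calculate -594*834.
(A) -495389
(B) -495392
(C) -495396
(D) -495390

-594 * 834 = -495396
C) -495396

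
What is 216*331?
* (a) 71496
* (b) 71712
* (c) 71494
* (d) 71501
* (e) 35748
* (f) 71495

216 * 331 = 71496
a) 71496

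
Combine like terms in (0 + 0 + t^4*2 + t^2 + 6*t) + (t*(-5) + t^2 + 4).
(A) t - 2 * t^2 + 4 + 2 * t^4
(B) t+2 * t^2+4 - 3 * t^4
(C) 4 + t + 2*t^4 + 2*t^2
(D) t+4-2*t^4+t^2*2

Adding the polynomials and combining like terms:
(0 + 0 + t^4*2 + t^2 + 6*t) + (t*(-5) + t^2 + 4)
= 4 + t + 2*t^4 + 2*t^2
C) 4 + t + 2*t^4 + 2*t^2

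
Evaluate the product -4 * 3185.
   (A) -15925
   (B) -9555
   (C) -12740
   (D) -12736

-4 * 3185 = -12740
C) -12740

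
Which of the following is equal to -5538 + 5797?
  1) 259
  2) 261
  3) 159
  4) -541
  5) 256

-5538 + 5797 = 259
1) 259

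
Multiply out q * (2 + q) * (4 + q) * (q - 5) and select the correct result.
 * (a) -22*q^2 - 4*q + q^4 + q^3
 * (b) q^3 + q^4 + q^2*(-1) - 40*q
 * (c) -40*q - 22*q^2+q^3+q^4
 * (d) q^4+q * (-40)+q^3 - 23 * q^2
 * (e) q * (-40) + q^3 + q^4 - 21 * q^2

Expanding q * (2 + q) * (4 + q) * (q - 5):
= -40*q - 22*q^2+q^3+q^4
c) -40*q - 22*q^2+q^3+q^4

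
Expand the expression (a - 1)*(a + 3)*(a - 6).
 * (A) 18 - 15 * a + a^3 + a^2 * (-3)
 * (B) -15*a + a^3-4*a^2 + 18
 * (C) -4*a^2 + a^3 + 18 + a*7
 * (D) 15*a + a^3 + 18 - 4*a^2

Expanding (a - 1)*(a + 3)*(a - 6):
= -15*a + a^3-4*a^2 + 18
B) -15*a + a^3-4*a^2 + 18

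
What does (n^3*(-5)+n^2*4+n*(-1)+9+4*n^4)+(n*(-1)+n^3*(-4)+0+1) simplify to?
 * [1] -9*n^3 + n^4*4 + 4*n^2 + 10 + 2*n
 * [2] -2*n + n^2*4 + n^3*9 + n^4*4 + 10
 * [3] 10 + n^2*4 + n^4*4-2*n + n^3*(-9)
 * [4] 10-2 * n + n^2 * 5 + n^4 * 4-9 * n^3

Adding the polynomials and combining like terms:
(n^3*(-5) + n^2*4 + n*(-1) + 9 + 4*n^4) + (n*(-1) + n^3*(-4) + 0 + 1)
= 10 + n^2*4 + n^4*4-2*n + n^3*(-9)
3) 10 + n^2*4 + n^4*4-2*n + n^3*(-9)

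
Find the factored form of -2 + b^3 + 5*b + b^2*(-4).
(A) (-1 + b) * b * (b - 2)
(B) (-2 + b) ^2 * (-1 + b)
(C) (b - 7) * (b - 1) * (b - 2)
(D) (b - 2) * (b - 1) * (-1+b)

We need to factor -2 + b^3 + 5*b + b^2*(-4).
The factored form is (b - 2) * (b - 1) * (-1+b).
D) (b - 2) * (b - 1) * (-1+b)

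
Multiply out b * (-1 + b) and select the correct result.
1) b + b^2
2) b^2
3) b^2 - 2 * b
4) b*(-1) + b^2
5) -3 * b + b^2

Expanding b * (-1 + b):
= b*(-1) + b^2
4) b*(-1) + b^2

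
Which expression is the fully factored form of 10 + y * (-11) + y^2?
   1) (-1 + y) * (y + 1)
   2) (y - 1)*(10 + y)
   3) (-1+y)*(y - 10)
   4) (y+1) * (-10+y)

We need to factor 10 + y * (-11) + y^2.
The factored form is (-1+y)*(y - 10).
3) (-1+y)*(y - 10)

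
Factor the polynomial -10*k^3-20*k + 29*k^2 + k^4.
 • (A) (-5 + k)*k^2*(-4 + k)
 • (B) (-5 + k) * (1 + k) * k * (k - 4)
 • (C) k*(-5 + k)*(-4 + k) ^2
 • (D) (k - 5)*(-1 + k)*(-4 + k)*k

We need to factor -10*k^3-20*k + 29*k^2 + k^4.
The factored form is (k - 5)*(-1 + k)*(-4 + k)*k.
D) (k - 5)*(-1 + k)*(-4 + k)*k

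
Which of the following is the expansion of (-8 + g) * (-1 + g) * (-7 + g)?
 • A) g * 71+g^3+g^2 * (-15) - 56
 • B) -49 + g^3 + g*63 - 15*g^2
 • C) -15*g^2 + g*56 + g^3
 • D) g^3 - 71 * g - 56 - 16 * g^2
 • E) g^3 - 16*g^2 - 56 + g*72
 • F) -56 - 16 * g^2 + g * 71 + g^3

Expanding (-8 + g) * (-1 + g) * (-7 + g):
= -56 - 16 * g^2 + g * 71 + g^3
F) -56 - 16 * g^2 + g * 71 + g^3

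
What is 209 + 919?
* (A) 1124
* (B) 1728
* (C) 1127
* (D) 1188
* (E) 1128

209 + 919 = 1128
E) 1128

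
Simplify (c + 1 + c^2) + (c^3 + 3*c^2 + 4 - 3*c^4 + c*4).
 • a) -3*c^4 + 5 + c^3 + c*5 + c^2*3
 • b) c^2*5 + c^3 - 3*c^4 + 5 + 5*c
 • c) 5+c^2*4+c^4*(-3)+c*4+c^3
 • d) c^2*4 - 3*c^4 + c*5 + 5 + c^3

Adding the polynomials and combining like terms:
(c + 1 + c^2) + (c^3 + 3*c^2 + 4 - 3*c^4 + c*4)
= c^2*4 - 3*c^4 + c*5 + 5 + c^3
d) c^2*4 - 3*c^4 + c*5 + 5 + c^3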